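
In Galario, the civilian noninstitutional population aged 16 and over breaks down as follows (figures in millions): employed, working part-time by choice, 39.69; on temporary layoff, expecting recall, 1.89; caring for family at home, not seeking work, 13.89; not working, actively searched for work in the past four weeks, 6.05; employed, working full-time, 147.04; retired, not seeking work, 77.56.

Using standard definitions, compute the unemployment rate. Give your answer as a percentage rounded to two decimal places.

Unemployment rate ≈ 4.08%.

Employed = 39.69 + 147.04 = 186.73 million.
Unemployed = 1.89 + 6.05 = 7.94 million (jobless and actively searching, or on temporary layoff).
Labor force = 186.73 + 7.94 = 194.67 million.
Unemployment rate = 7.94 / 194.67 = 4.08%.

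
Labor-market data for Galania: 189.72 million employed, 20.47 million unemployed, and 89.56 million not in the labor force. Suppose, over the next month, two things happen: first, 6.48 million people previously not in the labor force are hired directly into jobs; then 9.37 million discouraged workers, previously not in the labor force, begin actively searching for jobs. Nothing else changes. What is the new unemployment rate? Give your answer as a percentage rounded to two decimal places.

Initially, labor force = 189.72 + 20.47 = 210.19 million, so u = 20.47/210.19 = 9.74%.
After the first change, employed and labor force both rise by 6.48; unemployed unchanged → E = 196.20, U = 20.47, labor force = 216.67 million.
After the second change, unemployed and labor force both rise by 9.37 → E = 196.20, U = 29.84, labor force = 226.04 million.
New unemployment rate = 29.84 / 226.04 = 13.20%.

New unemployment rate ≈ 13.20%.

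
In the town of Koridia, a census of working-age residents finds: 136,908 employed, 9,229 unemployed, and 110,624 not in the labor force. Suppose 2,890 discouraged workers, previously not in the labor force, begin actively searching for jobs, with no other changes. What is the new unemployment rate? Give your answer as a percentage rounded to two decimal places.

New unemployment rate ≈ 8.13%.

Initially, labor force = 136,908 + 9,229 = 146,137, so u = 9,229/146,137 = 6.32%.
After the change, unemployed and labor force both rise by 2,890 → E = 136,908, U = 12,119, labor force = 149,027.
New unemployment rate = 12,119 / 149,027 = 8.13%.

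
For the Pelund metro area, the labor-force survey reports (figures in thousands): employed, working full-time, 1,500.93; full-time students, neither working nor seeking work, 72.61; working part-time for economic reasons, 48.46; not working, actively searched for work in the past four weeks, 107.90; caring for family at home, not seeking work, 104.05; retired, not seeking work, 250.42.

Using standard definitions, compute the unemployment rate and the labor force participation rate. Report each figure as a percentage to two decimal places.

Employed = 1,500.93 + 48.46 = 1,549.39 thousand (anyone who worked, including part-time for economic reasons, counts as employed).
Unemployed = 107.90 thousand.
Labor force = 1,549.39 + 107.90 = 1,657.29 thousand.
Not in labor force = 72.61 + 104.05 + 250.42 = 427.08 thousand (those not working and not actively searching are outside the labor force).
Civilian working-age population = 1,657.29 + 427.08 = 2,084.37 thousand.
Unemployment rate = 107.90 / 1,657.29 = 6.51%.
Labor force participation rate = 1,657.29 / 2,084.37 = 79.51%.

Unemployment rate ≈ 6.51%; labor force participation rate ≈ 79.51%.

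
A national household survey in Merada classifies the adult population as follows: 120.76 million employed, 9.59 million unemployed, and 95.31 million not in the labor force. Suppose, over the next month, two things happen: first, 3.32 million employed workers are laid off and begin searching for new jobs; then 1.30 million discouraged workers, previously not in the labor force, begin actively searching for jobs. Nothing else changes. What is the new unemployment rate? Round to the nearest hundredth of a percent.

New unemployment rate ≈ 10.79%.

Initially, labor force = 120.76 + 9.59 = 130.35 million, so u = 9.59/130.35 = 7.36%.
After the first change, employed falls and unemployed rises by 3.32; labor force unchanged → E = 117.44, U = 12.91, labor force = 130.35 million.
After the second change, unemployed and labor force both rise by 1.30 → E = 117.44, U = 14.21, labor force = 131.65 million.
New unemployment rate = 14.21 / 131.65 = 10.79%.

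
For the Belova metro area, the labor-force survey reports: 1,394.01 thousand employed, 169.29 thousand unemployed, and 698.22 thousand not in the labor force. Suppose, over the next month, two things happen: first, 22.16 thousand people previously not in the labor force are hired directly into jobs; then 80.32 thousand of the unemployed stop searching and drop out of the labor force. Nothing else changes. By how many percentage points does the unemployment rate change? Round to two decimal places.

The unemployment rate changes by −4.92 percentage points.

Initially, labor force = 1,394.01 + 169.29 = 1,563.30 thousand, so u = 169.29/1,563.30 = 10.83%.
After the first change, employed and labor force both rise by 22.16; unemployed unchanged → E = 1,416.17, U = 169.29, labor force = 1,585.46 thousand.
After the second change, unemployed and labor force both fall by 80.32 → E = 1,416.17, U = 88.97, labor force = 1,505.14 thousand.
New unemployment rate = 88.97 / 1,505.14 = 5.91%.
Change = 5.91% − 10.83% = −4.92 percentage points.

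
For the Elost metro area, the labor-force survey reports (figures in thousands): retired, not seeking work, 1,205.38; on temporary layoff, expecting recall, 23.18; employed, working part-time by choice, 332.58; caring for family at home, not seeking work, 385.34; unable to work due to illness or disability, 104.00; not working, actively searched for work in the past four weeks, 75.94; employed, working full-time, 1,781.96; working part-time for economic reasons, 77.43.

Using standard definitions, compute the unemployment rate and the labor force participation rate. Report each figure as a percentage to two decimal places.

Unemployment rate ≈ 4.33%; labor force participation rate ≈ 57.48%.

Employed = 332.58 + 1,781.96 + 77.43 = 2,191.97 thousand (anyone who worked, including part-time for economic reasons, counts as employed).
Unemployed = 23.18 + 75.94 = 99.12 thousand (jobless and actively searching, or on temporary layoff).
Labor force = 2,191.97 + 99.12 = 2,291.09 thousand.
Not in labor force = 1,205.38 + 385.34 + 104.00 = 1,694.72 thousand (those not working and not actively searching are outside the labor force).
Civilian working-age population = 2,291.09 + 1,694.72 = 3,985.81 thousand.
Unemployment rate = 99.12 / 2,291.09 = 4.33%.
Labor force participation rate = 2,291.09 / 3,985.81 = 57.48%.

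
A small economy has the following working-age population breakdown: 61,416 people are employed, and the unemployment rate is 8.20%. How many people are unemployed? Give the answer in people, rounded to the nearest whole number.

About 5,486 are unemployed.

Let U be the number unemployed. The labor force is E + U, and U/(E+U) = 0.0820.
So U = 0.0820 × 61,416 / (1 − 0.0820) = 5036.11 / 0.9180 ≈ 5,486.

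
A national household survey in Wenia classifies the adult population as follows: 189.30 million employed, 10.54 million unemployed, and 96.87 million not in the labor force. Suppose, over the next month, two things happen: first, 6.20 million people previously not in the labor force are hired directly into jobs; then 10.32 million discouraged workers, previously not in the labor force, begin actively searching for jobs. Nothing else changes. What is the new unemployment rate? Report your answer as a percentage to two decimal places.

New unemployment rate ≈ 9.64%.

Initially, labor force = 189.30 + 10.54 = 199.84 million, so u = 10.54/199.84 = 5.27%.
After the first change, employed and labor force both rise by 6.20; unemployed unchanged → E = 195.50, U = 10.54, labor force = 206.04 million.
After the second change, unemployed and labor force both rise by 10.32 → E = 195.50, U = 20.86, labor force = 216.36 million.
New unemployment rate = 20.86 / 216.36 = 9.64%.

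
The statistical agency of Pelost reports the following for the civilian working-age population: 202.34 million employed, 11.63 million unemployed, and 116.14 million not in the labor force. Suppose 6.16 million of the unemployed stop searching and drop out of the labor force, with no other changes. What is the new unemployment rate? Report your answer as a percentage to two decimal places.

New unemployment rate ≈ 2.63%.

Initially, labor force = 202.34 + 11.63 = 213.97 million, so u = 11.63/213.97 = 5.44%.
After the change, unemployed and labor force both fall by 6.16 → E = 202.34, U = 5.47, labor force = 207.81 million.
New unemployment rate = 5.47 / 207.81 = 2.63%.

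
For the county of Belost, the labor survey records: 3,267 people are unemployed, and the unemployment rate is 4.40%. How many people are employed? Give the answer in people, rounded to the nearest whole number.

About 70,983 are employed.

Labor force = U / u = 3,267 / 0.0440 ≈ 74,250.
Employed = labor force − unemployed = 74,250 − 3,267 = 70,983.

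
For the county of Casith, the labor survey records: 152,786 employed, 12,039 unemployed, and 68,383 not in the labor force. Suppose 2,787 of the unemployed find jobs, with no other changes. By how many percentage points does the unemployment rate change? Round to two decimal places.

Initially, labor force = 152,786 + 12,039 = 164,825, so u = 12,039/164,825 = 7.30%.
After the change, unemployed falls and employed rises by 2,787; labor force unchanged → E = 155,573, U = 9,252, labor force = 164,825.
New unemployment rate = 9,252 / 164,825 = 5.61%.
Change = 5.61% − 7.30% = −1.69 percentage points.

The unemployment rate changes by −1.69 percentage points.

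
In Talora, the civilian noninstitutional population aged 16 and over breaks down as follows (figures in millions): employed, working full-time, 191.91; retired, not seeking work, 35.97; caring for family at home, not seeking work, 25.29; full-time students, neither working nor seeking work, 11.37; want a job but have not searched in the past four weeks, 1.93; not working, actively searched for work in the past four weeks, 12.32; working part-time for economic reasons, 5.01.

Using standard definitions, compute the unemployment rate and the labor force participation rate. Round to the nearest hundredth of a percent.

Employed = 191.91 + 5.01 = 196.92 million (anyone who worked, including part-time for economic reasons, counts as employed).
Unemployed = 12.32 million.
Labor force = 196.92 + 12.32 = 209.24 million.
Not in labor force = 35.97 + 25.29 + 11.37 + 1.93 = 74.56 million (those not working and not actively searching are outside the labor force — including those who want a job but have given up searching).
Civilian working-age population = 209.24 + 74.56 = 283.80 million.
Unemployment rate = 12.32 / 209.24 = 5.89%.
Labor force participation rate = 209.24 / 283.80 = 73.73%.

Unemployment rate ≈ 5.89%; labor force participation rate ≈ 73.73%.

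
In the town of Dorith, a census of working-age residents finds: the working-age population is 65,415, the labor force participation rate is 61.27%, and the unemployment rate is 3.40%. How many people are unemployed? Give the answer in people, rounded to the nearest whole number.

Labor force = 0.6127 × 65,415 = 40,080.
Unemployed = 0.0340 × 40,080 ≈ 1,363.

About 1,363 are unemployed.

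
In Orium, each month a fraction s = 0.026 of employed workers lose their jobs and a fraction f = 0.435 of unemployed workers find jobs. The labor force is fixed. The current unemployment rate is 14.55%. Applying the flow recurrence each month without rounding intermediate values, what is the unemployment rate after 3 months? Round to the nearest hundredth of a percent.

With a fixed labor force, u_{t+1} = u_t + s·(1−u_t) − f·u_t = u_t·(1−s−f) + s.
Here 1−s−f = 0.539 and s = 0.026.
u_1 = 0.145500 × 0.539 + 0.026 = 0.104424.
u_2 = 0.104424 × 0.539 + 0.026 = 0.082285.
u_3 = 0.082285 × 0.539 + 0.026 = 0.070352.

Unemployment rate after three months ≈ 7.04%.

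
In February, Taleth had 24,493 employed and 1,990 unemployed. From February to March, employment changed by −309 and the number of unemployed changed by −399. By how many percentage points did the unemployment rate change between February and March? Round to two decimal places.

The unemployment rate changed by −1.34 percentage points.

February: labor force = 24,493 + 1,990 = 26,483; u = 1,990/26,483 = 7.51%.
March: labor force = 24,184 + 1,591 = 25,775; u = 1,591/25,775 = 6.17%.
Change = 6.17% − 7.51% = −1.34 pp.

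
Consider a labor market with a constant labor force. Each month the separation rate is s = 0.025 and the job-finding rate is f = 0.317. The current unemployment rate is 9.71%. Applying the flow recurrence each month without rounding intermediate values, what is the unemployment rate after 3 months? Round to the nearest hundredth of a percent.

Unemployment rate after three months ≈ 7.99%.

With a fixed labor force, u_{t+1} = u_t + s·(1−u_t) − f·u_t = u_t·(1−s−f) + s.
Here 1−s−f = 0.658 and s = 0.025.
u_1 = 0.097100 × 0.658 + 0.025 = 0.088892.
u_2 = 0.088892 × 0.658 + 0.025 = 0.083491.
u_3 = 0.083491 × 0.658 + 0.025 = 0.079937.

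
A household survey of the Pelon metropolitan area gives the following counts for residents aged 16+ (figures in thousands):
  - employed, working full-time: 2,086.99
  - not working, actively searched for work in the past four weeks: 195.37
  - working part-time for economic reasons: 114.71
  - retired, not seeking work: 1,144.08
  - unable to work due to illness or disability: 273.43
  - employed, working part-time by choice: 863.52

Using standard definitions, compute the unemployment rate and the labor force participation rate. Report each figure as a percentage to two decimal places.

Employed = 2,086.99 + 114.71 + 863.52 = 3,065.22 thousand (anyone who worked, including part-time for economic reasons, counts as employed).
Unemployed = 195.37 thousand.
Labor force = 3,065.22 + 195.37 = 3,260.59 thousand.
Not in labor force = 1,144.08 + 273.43 = 1,417.51 thousand (those not working and not actively searching are outside the labor force).
Civilian working-age population = 3,260.59 + 1,417.51 = 4,678.10 thousand.
Unemployment rate = 195.37 / 3,260.59 = 5.99%.
Labor force participation rate = 3,260.59 / 4,678.10 = 69.70%.

Unemployment rate ≈ 5.99%; labor force participation rate ≈ 69.70%.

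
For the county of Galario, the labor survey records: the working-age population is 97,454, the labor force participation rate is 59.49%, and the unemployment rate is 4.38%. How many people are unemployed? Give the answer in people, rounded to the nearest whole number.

About 2,539 are unemployed.

Labor force = 0.5949 × 97,454 = 57,975.
Unemployed = 0.0438 × 57,975 ≈ 2,539.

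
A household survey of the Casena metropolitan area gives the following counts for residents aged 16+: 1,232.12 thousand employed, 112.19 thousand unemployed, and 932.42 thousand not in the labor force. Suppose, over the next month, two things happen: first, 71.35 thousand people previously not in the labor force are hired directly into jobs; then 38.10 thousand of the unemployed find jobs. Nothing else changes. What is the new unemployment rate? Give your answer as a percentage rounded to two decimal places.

Initially, labor force = 1,232.12 + 112.19 = 1,344.31 thousand, so u = 112.19/1,344.31 = 8.35%.
After the first change, employed and labor force both rise by 71.35; unemployed unchanged → E = 1,303.47, U = 112.19, labor force = 1,415.66 thousand.
After the second change, unemployed falls and employed rises by 38.10; labor force unchanged → E = 1,341.57, U = 74.09, labor force = 1,415.66 thousand.
New unemployment rate = 74.09 / 1,415.66 = 5.23%.

New unemployment rate ≈ 5.23%.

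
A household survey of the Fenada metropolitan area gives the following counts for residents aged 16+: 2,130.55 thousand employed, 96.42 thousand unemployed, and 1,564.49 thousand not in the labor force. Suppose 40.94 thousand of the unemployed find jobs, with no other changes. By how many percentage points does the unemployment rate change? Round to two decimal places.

The unemployment rate changes by −1.84 percentage points.

Initially, labor force = 2,130.55 + 96.42 = 2,226.97 thousand, so u = 96.42/2,226.97 = 4.33%.
After the change, unemployed falls and employed rises by 40.94; labor force unchanged → E = 2,171.49, U = 55.48, labor force = 2,226.97 thousand.
New unemployment rate = 55.48 / 2,226.97 = 2.49%.
Change = 2.49% − 4.33% = −1.84 percentage points.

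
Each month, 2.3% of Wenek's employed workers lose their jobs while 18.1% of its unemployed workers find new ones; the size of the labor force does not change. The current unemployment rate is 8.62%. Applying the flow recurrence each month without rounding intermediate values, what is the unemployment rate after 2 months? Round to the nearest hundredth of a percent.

With a fixed labor force, u_{t+1} = u_t + s·(1−u_t) − f·u_t = u_t·(1−s−f) + s.
Here 1−s−f = 0.796 and s = 0.023.
u_1 = 0.086200 × 0.796 + 0.023 = 0.091615.
u_2 = 0.091615 × 0.796 + 0.023 = 0.095926.

Unemployment rate after two months ≈ 9.59%.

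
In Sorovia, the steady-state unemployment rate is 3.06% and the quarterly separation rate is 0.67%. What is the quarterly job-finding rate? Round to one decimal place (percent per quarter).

Job-finding rate ≈ 21.2% per quarter.

From u* = s/(s+f): f = s·(1−u)/u.
f = 0.67 × (1 − 0.0306) / 0.0306 = 0.6495 / 0.0306 ≈ 21.2% per quarter.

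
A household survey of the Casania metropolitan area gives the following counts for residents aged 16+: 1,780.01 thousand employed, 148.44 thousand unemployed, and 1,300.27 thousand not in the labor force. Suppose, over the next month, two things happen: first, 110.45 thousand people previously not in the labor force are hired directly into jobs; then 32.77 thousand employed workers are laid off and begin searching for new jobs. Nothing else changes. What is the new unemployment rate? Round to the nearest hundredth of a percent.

Initially, labor force = 1,780.01 + 148.44 = 1,928.45 thousand, so u = 148.44/1,928.45 = 7.70%.
After the first change, employed and labor force both rise by 110.45; unemployed unchanged → E = 1,890.46, U = 148.44, labor force = 2,038.90 thousand.
After the second change, employed falls and unemployed rises by 32.77; labor force unchanged → E = 1,857.69, U = 181.21, labor force = 2,038.90 thousand.
New unemployment rate = 181.21 / 2,038.90 = 8.89%.

New unemployment rate ≈ 8.89%.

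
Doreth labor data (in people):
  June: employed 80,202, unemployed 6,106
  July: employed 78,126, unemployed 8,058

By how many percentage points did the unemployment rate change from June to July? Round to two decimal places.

The unemployment rate changed by +2.28 percentage points.

June: labor force = 80,202 + 6,106 = 86,308; u = 6,106/86,308 = 7.07%.
July: labor force = 78,126 + 8,058 = 86,184; u = 8,058/86,184 = 9.35%.
Change = 9.35% − 7.07% = +2.28 pp.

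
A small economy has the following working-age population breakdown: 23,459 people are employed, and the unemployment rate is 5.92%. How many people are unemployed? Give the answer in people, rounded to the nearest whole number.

Let U be the number unemployed. The labor force is E + U, and U/(E+U) = 0.0592.
So U = 0.0592 × 23,459 / (1 − 0.0592) = 1388.77 / 0.9408 ≈ 1,476.

About 1,476 are unemployed.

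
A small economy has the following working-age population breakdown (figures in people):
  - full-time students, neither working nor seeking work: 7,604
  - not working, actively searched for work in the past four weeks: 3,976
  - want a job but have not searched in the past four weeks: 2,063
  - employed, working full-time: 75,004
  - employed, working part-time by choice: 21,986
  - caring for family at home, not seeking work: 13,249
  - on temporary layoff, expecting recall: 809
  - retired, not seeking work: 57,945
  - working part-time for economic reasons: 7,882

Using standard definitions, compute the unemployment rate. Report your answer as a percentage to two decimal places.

Unemployment rate ≈ 4.36%.

Employed = 75,004 + 21,986 + 7,882 = 104,872 (anyone who worked, including part-time for economic reasons, counts as employed).
Unemployed = 3,976 + 809 = 4,785 (jobless and actively searching, or on temporary layoff).
Labor force = 104,872 + 4,785 = 109,657.
Unemployment rate = 4,785 / 109,657 = 4.36%.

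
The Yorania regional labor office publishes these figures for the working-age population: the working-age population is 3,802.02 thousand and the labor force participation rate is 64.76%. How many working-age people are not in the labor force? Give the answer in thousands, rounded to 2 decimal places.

About 1,339.83 thousand are not in the labor force.

Share not in the labor force = 1 − 0.6476 = 0.3524.
Not in labor force = 0.3524 × 3,802.02 ≈ 1,339.83 thousand.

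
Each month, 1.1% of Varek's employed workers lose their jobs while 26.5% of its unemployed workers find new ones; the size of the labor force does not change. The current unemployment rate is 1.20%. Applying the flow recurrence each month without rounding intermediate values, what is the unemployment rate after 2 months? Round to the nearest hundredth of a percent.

With a fixed labor force, u_{t+1} = u_t + s·(1−u_t) − f·u_t = u_t·(1−s−f) + s.
Here 1−s−f = 0.724 and s = 0.011.
u_1 = 0.012000 × 0.724 + 0.011 = 0.019688.
u_2 = 0.019688 × 0.724 + 0.011 = 0.025254.

Unemployment rate after two months ≈ 2.53%.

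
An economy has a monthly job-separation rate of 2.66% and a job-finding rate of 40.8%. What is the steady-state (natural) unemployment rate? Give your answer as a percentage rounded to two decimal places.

At steady state the flows balance: s·E = f·U, so U/(E+U) = s/(s+f).
u* = 2.66 / (2.66 + 40.8) = 2.66 / 43.46 = 6.12%.

Steady-state unemployment rate ≈ 6.12%.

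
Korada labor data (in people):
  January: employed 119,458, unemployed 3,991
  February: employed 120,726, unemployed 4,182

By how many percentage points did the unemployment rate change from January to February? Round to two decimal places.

The unemployment rate changed by +0.12 percentage points.

January: labor force = 119,458 + 3,991 = 123,449; u = 3,991/123,449 = 3.23%.
February: labor force = 120,726 + 4,182 = 124,908; u = 4,182/124,908 = 3.35%.
Change = 3.35% − 3.23% = +0.12 pp.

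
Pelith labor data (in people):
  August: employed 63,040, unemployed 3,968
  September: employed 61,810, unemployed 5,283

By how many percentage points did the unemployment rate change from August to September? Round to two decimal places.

August: labor force = 63,040 + 3,968 = 67,008; u = 3,968/67,008 = 5.92%.
September: labor force = 61,810 + 5,283 = 67,093; u = 5,283/67,093 = 7.87%.
Change = 7.87% − 5.92% = +1.95 pp.

The unemployment rate changed by +1.95 percentage points.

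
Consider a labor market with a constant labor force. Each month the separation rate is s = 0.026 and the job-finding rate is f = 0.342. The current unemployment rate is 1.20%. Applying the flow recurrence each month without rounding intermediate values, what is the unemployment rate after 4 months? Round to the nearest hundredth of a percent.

With a fixed labor force, u_{t+1} = u_t + s·(1−u_t) − f·u_t = u_t·(1−s−f) + s.
Here 1−s−f = 0.632 and s = 0.026.
u_1 = 0.012000 × 0.632 + 0.026 = 0.033584.
u_2 = 0.033584 × 0.632 + 0.026 = 0.047225.
u_3 = 0.047225 × 0.632 + 0.026 = 0.055846.
u_4 = 0.055846 × 0.632 + 0.026 = 0.061295.

Unemployment rate after four months ≈ 6.13%.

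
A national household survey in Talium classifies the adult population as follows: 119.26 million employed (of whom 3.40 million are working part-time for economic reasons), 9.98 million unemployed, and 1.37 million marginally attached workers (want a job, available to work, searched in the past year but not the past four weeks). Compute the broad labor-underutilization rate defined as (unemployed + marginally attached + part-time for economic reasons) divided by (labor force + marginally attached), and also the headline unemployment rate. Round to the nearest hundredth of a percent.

Broad underutilization rate ≈ 11.29%; headline unemployment rate ≈ 7.72%.

Labor force = 119.26 + 9.98 = 129.24 million.
Numerator = 9.98 + 1.37 + 3.40 = 14.75 million.
Denominator = 129.24 + 1.37 = 130.61 million.
Broad rate = 14.75 / 130.61 = 11.29%.
Headline unemployment rate = 9.98 / 129.24 = 7.72%.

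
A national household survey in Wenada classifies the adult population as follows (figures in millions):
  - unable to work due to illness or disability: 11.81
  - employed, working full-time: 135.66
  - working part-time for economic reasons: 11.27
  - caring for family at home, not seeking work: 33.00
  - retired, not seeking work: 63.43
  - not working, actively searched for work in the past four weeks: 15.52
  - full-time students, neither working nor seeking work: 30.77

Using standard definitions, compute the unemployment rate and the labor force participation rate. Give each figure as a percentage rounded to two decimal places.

Unemployment rate ≈ 9.55%; labor force participation rate ≈ 53.89%.

Employed = 135.66 + 11.27 = 146.93 million (anyone who worked, including part-time for economic reasons, counts as employed).
Unemployed = 15.52 million.
Labor force = 146.93 + 15.52 = 162.45 million.
Not in labor force = 11.81 + 33.00 + 63.43 + 30.77 = 139.01 million (those not working and not actively searching are outside the labor force).
Civilian working-age population = 162.45 + 139.01 = 301.46 million.
Unemployment rate = 15.52 / 162.45 = 9.55%.
Labor force participation rate = 162.45 / 301.46 = 53.89%.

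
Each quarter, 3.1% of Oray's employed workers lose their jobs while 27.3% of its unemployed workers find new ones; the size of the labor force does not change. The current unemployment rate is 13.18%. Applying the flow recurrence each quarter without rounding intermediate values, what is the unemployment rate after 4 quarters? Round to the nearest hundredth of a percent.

With a fixed labor force, u_{t+1} = u_t + s·(1−u_t) − f·u_t = u_t·(1−s−f) + s.
Here 1−s−f = 0.696 and s = 0.031.
u_1 = 0.131800 × 0.696 + 0.031 = 0.122733.
u_2 = 0.122733 × 0.696 + 0.031 = 0.116422.
u_3 = 0.116422 × 0.696 + 0.031 = 0.112030.
u_4 = 0.112030 × 0.696 + 0.031 = 0.108973.

Unemployment rate after four quarters ≈ 10.90%.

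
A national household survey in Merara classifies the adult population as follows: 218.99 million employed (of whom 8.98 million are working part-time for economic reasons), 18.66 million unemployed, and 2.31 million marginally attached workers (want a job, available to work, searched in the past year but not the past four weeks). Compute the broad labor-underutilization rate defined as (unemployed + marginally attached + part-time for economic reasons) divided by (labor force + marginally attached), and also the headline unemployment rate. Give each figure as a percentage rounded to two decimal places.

Labor force = 218.99 + 18.66 = 237.65 million.
Numerator = 18.66 + 2.31 + 8.98 = 29.95 million.
Denominator = 237.65 + 2.31 = 239.96 million.
Broad rate = 29.95 / 239.96 = 12.48%.
Headline unemployment rate = 18.66 / 237.65 = 7.85%.

Broad underutilization rate ≈ 12.48%; headline unemployment rate ≈ 7.85%.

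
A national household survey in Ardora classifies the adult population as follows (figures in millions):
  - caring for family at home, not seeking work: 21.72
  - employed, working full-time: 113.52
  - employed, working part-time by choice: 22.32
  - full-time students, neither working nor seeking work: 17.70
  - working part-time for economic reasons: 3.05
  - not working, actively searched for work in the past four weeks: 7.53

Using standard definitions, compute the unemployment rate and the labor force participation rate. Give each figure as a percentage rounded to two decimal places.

Employed = 113.52 + 22.32 + 3.05 = 138.89 million (anyone who worked, including part-time for economic reasons, counts as employed).
Unemployed = 7.53 million.
Labor force = 138.89 + 7.53 = 146.42 million.
Not in labor force = 21.72 + 17.70 = 39.42 million (those not working and not actively searching are outside the labor force).
Civilian working-age population = 146.42 + 39.42 = 185.84 million.
Unemployment rate = 7.53 / 146.42 = 5.14%.
Labor force participation rate = 146.42 / 185.84 = 78.79%.

Unemployment rate ≈ 5.14%; labor force participation rate ≈ 78.79%.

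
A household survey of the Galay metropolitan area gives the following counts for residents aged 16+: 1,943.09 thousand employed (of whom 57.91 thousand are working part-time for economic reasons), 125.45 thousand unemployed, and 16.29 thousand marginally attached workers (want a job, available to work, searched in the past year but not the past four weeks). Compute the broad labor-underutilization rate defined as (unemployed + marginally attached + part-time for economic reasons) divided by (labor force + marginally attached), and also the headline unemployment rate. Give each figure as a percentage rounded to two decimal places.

Broad underutilization rate ≈ 9.58%; headline unemployment rate ≈ 6.06%.

Labor force = 1,943.09 + 125.45 = 2,068.54 thousand.
Numerator = 125.45 + 16.29 + 57.91 = 199.65 thousand.
Denominator = 2,068.54 + 16.29 = 2,084.83 thousand.
Broad rate = 199.65 / 2,084.83 = 9.58%.
Headline unemployment rate = 125.45 / 2,068.54 = 6.06%.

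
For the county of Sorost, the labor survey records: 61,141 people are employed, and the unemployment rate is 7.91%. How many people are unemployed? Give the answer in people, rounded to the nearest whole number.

About 5,252 are unemployed.

Let U be the number unemployed. The labor force is E + U, and U/(E+U) = 0.0791.
So U = 0.0791 × 61,141 / (1 − 0.0791) = 4836.25 / 0.9209 ≈ 5,252.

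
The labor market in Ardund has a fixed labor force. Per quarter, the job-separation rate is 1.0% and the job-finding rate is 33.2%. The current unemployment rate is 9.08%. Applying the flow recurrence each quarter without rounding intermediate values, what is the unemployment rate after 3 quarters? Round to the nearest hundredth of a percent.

Unemployment rate after three quarters ≈ 4.68%.

With a fixed labor force, u_{t+1} = u_t + s·(1−u_t) − f·u_t = u_t·(1−s−f) + s.
Here 1−s−f = 0.658 and s = 0.010.
u_1 = 0.090800 × 0.658 + 0.010 = 0.069746.
u_2 = 0.069746 × 0.658 + 0.010 = 0.055893.
u_3 = 0.055893 × 0.658 + 0.010 = 0.046778.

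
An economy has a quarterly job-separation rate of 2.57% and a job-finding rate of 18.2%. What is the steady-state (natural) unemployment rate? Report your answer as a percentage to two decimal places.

Steady-state unemployment rate ≈ 12.37%.

At steady state the flows balance: s·E = f·U, so U/(E+U) = s/(s+f).
u* = 2.57 / (2.57 + 18.2) = 2.57 / 20.77 = 12.37%.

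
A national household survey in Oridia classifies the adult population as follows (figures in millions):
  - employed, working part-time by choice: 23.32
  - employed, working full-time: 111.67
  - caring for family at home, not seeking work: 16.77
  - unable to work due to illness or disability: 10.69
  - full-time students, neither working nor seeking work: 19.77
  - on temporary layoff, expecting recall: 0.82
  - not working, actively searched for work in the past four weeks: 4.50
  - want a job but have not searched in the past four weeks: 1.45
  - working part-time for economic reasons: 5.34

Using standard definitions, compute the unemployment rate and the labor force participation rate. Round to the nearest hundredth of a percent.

Employed = 23.32 + 111.67 + 5.34 = 140.33 million (anyone who worked, including part-time for economic reasons, counts as employed).
Unemployed = 0.82 + 4.50 = 5.32 million (jobless and actively searching, or on temporary layoff).
Labor force = 140.33 + 5.32 = 145.65 million.
Not in labor force = 16.77 + 10.69 + 19.77 + 1.45 = 48.68 million (those not working and not actively searching are outside the labor force — including those who want a job but have given up searching).
Civilian working-age population = 145.65 + 48.68 = 194.33 million.
Unemployment rate = 5.32 / 145.65 = 3.65%.
Labor force participation rate = 145.65 / 194.33 = 74.95%.

Unemployment rate ≈ 3.65%; labor force participation rate ≈ 74.95%.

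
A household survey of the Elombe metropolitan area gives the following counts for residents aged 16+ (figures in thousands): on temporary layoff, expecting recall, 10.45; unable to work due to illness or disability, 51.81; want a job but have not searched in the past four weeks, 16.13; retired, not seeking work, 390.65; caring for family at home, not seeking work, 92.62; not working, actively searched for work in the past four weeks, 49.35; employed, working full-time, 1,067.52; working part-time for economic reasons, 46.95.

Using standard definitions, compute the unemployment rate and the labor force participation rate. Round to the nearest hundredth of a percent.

Employed = 1,067.52 + 46.95 = 1,114.47 thousand (anyone who worked, including part-time for economic reasons, counts as employed).
Unemployed = 10.45 + 49.35 = 59.80 thousand (jobless and actively searching, or on temporary layoff).
Labor force = 1,114.47 + 59.80 = 1,174.27 thousand.
Not in labor force = 51.81 + 16.13 + 390.65 + 92.62 = 551.21 thousand (those not working and not actively searching are outside the labor force — including those who want a job but have given up searching).
Civilian working-age population = 1,174.27 + 551.21 = 1,725.48 thousand.
Unemployment rate = 59.80 / 1,174.27 = 5.09%.
Labor force participation rate = 1,174.27 / 1,725.48 = 68.05%.

Unemployment rate ≈ 5.09%; labor force participation rate ≈ 68.05%.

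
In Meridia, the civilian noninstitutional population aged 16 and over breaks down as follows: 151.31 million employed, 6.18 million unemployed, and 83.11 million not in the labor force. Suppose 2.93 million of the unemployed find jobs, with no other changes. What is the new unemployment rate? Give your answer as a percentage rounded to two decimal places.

Initially, labor force = 151.31 + 6.18 = 157.49 million, so u = 6.18/157.49 = 3.92%.
After the change, unemployed falls and employed rises by 2.93; labor force unchanged → E = 154.24, U = 3.25, labor force = 157.49 million.
New unemployment rate = 3.25 / 157.49 = 2.06%.

New unemployment rate ≈ 2.06%.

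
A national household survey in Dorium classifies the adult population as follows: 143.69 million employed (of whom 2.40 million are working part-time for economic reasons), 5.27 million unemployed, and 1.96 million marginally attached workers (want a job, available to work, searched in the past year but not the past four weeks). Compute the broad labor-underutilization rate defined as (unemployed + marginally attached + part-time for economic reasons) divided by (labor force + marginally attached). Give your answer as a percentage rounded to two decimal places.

Labor force = 143.69 + 5.27 = 148.96 million.
Numerator = 5.27 + 1.96 + 2.40 = 9.63 million.
Denominator = 148.96 + 1.96 = 150.92 million.
Broad rate = 9.63 / 150.92 = 6.38%.

Broad underutilization rate ≈ 6.38%.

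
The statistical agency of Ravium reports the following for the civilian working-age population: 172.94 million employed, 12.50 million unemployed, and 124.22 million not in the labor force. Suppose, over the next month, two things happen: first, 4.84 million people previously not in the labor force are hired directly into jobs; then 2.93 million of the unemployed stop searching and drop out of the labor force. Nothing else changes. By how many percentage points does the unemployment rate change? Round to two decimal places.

The unemployment rate changes by −1.63 percentage points.

Initially, labor force = 172.94 + 12.50 = 185.44 million, so u = 12.50/185.44 = 6.74%.
After the first change, employed and labor force both rise by 4.84; unemployed unchanged → E = 177.78, U = 12.50, labor force = 190.28 million.
After the second change, unemployed and labor force both fall by 2.93 → E = 177.78, U = 9.57, labor force = 187.35 million.
New unemployment rate = 9.57 / 187.35 = 5.11%.
Change = 5.11% − 6.74% = −1.63 percentage points.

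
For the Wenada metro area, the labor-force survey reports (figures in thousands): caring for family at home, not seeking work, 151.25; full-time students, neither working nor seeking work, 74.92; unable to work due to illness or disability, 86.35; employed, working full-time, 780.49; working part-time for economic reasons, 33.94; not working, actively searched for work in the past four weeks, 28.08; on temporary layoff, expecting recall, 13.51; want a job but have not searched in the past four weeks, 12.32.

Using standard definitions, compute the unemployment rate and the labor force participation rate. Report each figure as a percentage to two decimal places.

Employed = 780.49 + 33.94 = 814.43 thousand (anyone who worked, including part-time for economic reasons, counts as employed).
Unemployed = 28.08 + 13.51 = 41.59 thousand (jobless and actively searching, or on temporary layoff).
Labor force = 814.43 + 41.59 = 856.02 thousand.
Not in labor force = 151.25 + 74.92 + 86.35 + 12.32 = 324.84 thousand (those not working and not actively searching are outside the labor force — including those who want a job but have given up searching).
Civilian working-age population = 856.02 + 324.84 = 1,180.86 thousand.
Unemployment rate = 41.59 / 856.02 = 4.86%.
Labor force participation rate = 856.02 / 1,180.86 = 72.49%.

Unemployment rate ≈ 4.86%; labor force participation rate ≈ 72.49%.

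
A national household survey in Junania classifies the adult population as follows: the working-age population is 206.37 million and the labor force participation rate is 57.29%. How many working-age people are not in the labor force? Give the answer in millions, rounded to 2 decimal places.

Share not in the labor force = 1 − 0.5729 = 0.4271.
Not in labor force = 0.4271 × 206.37 ≈ 88.14 million.

About 88.14 million are not in the labor force.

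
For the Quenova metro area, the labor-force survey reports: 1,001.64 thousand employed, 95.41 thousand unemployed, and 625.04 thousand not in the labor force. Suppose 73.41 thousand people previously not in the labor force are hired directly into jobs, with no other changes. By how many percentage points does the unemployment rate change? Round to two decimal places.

Initially, labor force = 1,001.64 + 95.41 = 1,097.05 thousand, so u = 95.41/1,097.05 = 8.70%.
After the change, employed and labor force both rise by 73.41; unemployed unchanged → E = 1,075.05, U = 95.41, labor force = 1,170.46 thousand.
New unemployment rate = 95.41 / 1,170.46 = 8.15%.
Change = 8.15% − 8.70% = −0.55 percentage points.

The unemployment rate changes by −0.55 percentage points.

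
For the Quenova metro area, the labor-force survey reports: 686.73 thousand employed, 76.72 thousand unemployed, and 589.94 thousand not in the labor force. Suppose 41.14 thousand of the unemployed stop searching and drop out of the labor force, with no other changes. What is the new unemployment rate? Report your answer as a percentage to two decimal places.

New unemployment rate ≈ 4.93%.

Initially, labor force = 686.73 + 76.72 = 763.45 thousand, so u = 76.72/763.45 = 10.05%.
After the change, unemployed and labor force both fall by 41.14 → E = 686.73, U = 35.58, labor force = 722.31 thousand.
New unemployment rate = 35.58 / 722.31 = 4.93%.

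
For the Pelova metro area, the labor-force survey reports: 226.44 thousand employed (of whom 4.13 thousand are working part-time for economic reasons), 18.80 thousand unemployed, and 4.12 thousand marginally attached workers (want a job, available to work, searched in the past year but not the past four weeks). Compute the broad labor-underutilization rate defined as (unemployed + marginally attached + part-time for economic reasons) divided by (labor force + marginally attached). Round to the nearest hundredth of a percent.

Labor force = 226.44 + 18.80 = 245.24 thousand.
Numerator = 18.80 + 4.12 + 4.13 = 27.05 thousand.
Denominator = 245.24 + 4.12 = 249.36 thousand.
Broad rate = 27.05 / 249.36 = 10.85%.

Broad underutilization rate ≈ 10.85%.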